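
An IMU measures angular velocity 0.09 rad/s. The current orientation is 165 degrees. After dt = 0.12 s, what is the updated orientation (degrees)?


delta_theta = w * dt = 0.09 * 0.12 = 0.0108 rad
= 0.6188 deg
theta_new = 165 + 0.6188 = 165.6188 deg


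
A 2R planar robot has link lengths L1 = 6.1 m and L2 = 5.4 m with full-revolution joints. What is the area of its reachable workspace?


r_max = L1 + L2 = 11.5 m
r_min = |L1 - L2| = 0.7 m
Area = pi*(r_max^2 - r_min^2)
= pi*(132.25 - 0.49)
= pi * 131.76
= 413.9362 m^2


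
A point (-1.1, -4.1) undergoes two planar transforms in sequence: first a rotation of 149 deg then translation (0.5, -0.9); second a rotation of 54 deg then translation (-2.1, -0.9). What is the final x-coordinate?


After transform 1:
x1 = cos(149)*-1.1 - sin(149)*-4.1 + 0.5 = 3.5545
y1 = sin(149)*-1.1 + cos(149)*-4.1 + -0.9 = 2.0478
After transform 2:
x2 = cos(54)*3.5545 - sin(54)*2.0478 + -2.1
= -1.6674


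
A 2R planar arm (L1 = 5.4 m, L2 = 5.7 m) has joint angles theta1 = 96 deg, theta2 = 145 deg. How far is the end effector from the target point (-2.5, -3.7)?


End effector via forward kinematics:
x = L1*cos(t1) + L2*cos(t1+t2) = -3.3279
y = L1*sin(t1) + L2*sin(t1+t2) = 0.3851
Distance to target:
d = sqrt((-2.5 - -3.3279)^2 + (-3.7 - 0.3851)^2)
= sqrt(0.6854 + 16.6879)
= 4.1681 m


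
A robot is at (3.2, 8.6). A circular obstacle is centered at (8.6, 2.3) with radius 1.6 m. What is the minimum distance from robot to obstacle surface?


center_dist = sqrt((3.2-8.6)^2 + (8.6-2.3)^2)
= sqrt(29.16 + 39.69)
= 8.2976
min_dist = center_dist - radius = 8.2976 - 1.6 = 6.6976 m


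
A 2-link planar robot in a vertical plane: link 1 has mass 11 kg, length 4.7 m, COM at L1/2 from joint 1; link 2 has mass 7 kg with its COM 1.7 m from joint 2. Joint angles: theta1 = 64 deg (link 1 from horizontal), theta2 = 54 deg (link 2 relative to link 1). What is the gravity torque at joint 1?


Horizontal distance from joint 1 to link-1 COM:
  x_c1 = (L1/2)*cos(t1) = 2.35 * 0.4384 = 1.0302 m
Horizontal distance from joint 1 to link-2 COM:
  x_c2 = L1*cos(t1) + Lc2*cos(t1+t2)
       = 4.7*0.4384 + 1.7*-0.4695 = 1.2622 m
tau1 = m1*g*x_c1 + m2*g*x_c2
     = 11*9.81*1.0302 + 7*9.81*1.2622
     = 111.1659 + 86.6782
     = 197.8441 Nm


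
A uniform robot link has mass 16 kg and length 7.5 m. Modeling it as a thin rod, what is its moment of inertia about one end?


I = (1/3) * m * L^2
= (1/3) * 16 * 7.5^2
= 0.333333 * 16 * 56.25
= 300.0 kg*m^2


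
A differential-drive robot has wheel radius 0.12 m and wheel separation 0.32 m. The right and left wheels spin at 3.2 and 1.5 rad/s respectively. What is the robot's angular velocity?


vR = r*wR = 0.12*3.2 = 0.384 m/s
vL = r*wL = 0.12*1.5 = 0.18 m/s
v = (vR+vL)/2 = 0.282 m/s
omega = (vR-vL)/L = 0.6375 rad/s
angular velocity = 0.6375 rad/s


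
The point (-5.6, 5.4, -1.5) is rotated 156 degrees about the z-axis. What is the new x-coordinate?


Rotation about z-axis: x' = x*cos(theta) - y*sin(theta)
= -5.6 * -0.9135 - 5.4 * 0.4067
= 2.9195


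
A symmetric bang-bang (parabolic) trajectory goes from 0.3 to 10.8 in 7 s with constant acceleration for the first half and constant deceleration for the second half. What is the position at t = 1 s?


Symmetric rest-to-rest: each phase covers (pf-p0)/2 in time T/2. 0.5*a*(T/2)^2 = (pf-p0)/2 => a = 4*(pf-p0)/T^2
a = 4*(10.8-0.3)/7^2 = 0.8571
t = 1 is in the acceleration phase (t <= T/2).
p = p0 + 0.5*a*t^2 = 0.3 + 0.5*0.8571*1^2
= 0.7286


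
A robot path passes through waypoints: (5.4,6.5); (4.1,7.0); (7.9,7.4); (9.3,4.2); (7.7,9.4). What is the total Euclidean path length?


Segment lengths:
  seg1 = sqrt((-1.3)^2 + (0.5)^2) = 1.3928
  seg2 = sqrt((3.8)^2 + (0.4)^2) = 3.821
  seg3 = sqrt((1.4)^2 + (-3.2)^2) = 3.4928
  seg4 = sqrt((-1.6)^2 + (5.2)^2) = 5.4406
Total = 14.1473


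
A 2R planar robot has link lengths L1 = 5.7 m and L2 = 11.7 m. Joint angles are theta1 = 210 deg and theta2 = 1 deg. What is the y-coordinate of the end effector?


Convert angles to radians: theta1 = 3.6652, theta2 = 0.0175
y = L1*sin(theta1) + L2*sin(theta1+theta2)
y = -2.85 + -6.0259
y = -8.8759


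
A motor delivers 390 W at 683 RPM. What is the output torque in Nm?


omega = 683 * 2*pi/60 = 71.5236 rad/s
tau = P / omega = 390 / 71.5236
= 5.4527 Nm


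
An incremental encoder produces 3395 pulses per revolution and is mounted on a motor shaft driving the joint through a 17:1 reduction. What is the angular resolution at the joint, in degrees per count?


counts per rev = 3395
effective counts at joint = 3395 * 17 = 57715
resolution = 360 / 57715
= 0.0062 deg/count


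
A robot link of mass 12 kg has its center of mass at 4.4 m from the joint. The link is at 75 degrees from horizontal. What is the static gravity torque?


tau = m*g*L*cos(angle)
= 12 * 9.81 * 4.4 * cos(75 deg)
= 12 * 9.81 * 4.4 * 0.2588
= 134.06 Nm


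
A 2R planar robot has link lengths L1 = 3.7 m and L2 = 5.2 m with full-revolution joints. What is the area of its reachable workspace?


r_max = L1 + L2 = 8.9 m
r_min = |L1 - L2| = 1.5 m
Area = pi*(r_max^2 - r_min^2)
= pi*(79.21 - 2.25)
= pi * 76.96
= 241.777 m^2


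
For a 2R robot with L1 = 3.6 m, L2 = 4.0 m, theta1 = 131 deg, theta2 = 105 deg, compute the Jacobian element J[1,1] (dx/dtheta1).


J[1,1] = -L1*sin(t1) - L2*sin(t1+t2)
= -3.6*sin(131) - 4.0*sin(236)
= 0.5992


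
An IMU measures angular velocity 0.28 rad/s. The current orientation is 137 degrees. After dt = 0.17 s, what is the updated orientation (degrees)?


delta_theta = w * dt = 0.28 * 0.17 = 0.0476 rad
= 2.7273 deg
theta_new = 137 + 2.7273 = 139.7273 deg


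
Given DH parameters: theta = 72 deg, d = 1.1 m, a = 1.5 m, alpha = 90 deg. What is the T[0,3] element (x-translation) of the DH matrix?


T[0,3] = a * cos(theta)
= 1.5 * cos(72 deg)
= 1.5 * 0.309
= 0.4635


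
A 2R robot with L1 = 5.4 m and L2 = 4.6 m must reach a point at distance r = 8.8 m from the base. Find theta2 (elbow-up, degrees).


cos(theta2) = (r^2 - L1^2 - L2^2) / (2*L1*L2)
cos(theta2) = (77.44 - 29.16 - 21.16) / 49.68
cos(theta2) = 0.545894
theta2 = 56.9142 degrees


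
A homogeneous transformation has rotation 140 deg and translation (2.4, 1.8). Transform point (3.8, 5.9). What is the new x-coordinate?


x' = cos(theta)*px - sin(theta)*py + tx
= -0.766*3.8 - 0.6428*5.9 + 2.4
= -4.3034


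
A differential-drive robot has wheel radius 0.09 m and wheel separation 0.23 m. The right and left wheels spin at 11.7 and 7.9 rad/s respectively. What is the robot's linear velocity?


vR = r*wR = 0.09*11.7 = 1.053 m/s
vL = r*wL = 0.09*7.9 = 0.711 m/s
v = (vR+vL)/2 = 0.882 m/s
omega = (vR-vL)/L = 1.487 rad/s
linear velocity = 0.882 m/s


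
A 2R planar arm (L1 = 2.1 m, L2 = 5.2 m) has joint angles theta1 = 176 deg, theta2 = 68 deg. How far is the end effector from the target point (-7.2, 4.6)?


End effector via forward kinematics:
x = L1*cos(t1) + L2*cos(t1+t2) = -4.3744
y = L1*sin(t1) + L2*sin(t1+t2) = -4.5272
Distance to target:
d = sqrt((-7.2 - -4.3744)^2 + (4.6 - -4.5272)^2)
= sqrt(7.9839 + 83.3065)
= 9.5546 m


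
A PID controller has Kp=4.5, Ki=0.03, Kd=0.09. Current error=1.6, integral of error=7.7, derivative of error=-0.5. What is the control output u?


u = Kp*e + Ki*int(e) + Kd*de/dt
= 4.5*1.6 + 0.03*7.7 + 0.09*(-0.5)
= 7.2 + 0.231 + -0.045
= 7.386


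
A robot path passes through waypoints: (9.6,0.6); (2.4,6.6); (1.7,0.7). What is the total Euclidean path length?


Segment lengths:
  seg1 = sqrt((-7.2)^2 + (6.0)^2) = 9.3723
  seg2 = sqrt((-0.7)^2 + (-5.9)^2) = 5.9414
Total = 15.3137


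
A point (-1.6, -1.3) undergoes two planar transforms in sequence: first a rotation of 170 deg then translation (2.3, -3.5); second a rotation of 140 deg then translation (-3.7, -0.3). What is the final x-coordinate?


After transform 1:
x1 = cos(170)*-1.6 - sin(170)*-1.3 + 2.3 = 4.1014
y1 = sin(170)*-1.6 + cos(170)*-1.3 + -3.5 = -2.4976
After transform 2:
x2 = cos(140)*4.1014 - sin(140)*-2.4976 + -3.7
= -5.2365


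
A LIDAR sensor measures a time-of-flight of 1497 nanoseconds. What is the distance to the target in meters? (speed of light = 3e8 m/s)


tof = 1497 ns = 1.497e-06 s
dist = c * tof / 2
= 3e8 * 1.497e-06 / 2
= 224.55 m


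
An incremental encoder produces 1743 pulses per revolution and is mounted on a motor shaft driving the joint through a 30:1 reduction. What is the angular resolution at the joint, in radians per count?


counts per rev = 1743
effective counts at joint = 1743 * 30 = 52290
resolution = 2*pi / 52290
= 1.2016e-04 rad/count


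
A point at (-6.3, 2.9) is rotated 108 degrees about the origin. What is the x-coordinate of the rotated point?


x' = x*cos(theta) - y*sin(theta)
cos(108 deg) = -0.309, sin(108 deg) = 0.9511
x' = -6.3 * -0.309 - 2.9 * 0.9511
= 1.9468 - 2.7581
= -0.8113


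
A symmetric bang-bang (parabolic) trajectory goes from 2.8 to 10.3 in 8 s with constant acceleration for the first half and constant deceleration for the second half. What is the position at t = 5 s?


Symmetric rest-to-rest: each phase covers (pf-p0)/2 in time T/2. 0.5*a*(T/2)^2 = (pf-p0)/2 => a = 4*(pf-p0)/T^2
a = 4*(10.3-2.8)/8^2 = 0.4688
t = 5 is in the deceleration phase (t > T/2).
p = pf - 0.5*a*(T-t)^2 = 10.3 - 0.5*0.4688*3^2
= 8.1906


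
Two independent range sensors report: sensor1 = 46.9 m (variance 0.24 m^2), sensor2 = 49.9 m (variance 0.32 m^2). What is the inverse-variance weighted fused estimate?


w1 = (1/var1) / (1/var1 + 1/var2)
   = 4.1667 / (4.1667 + 3.125) = 0.5714
w2 = 1 - w1 = 0.4286
fused = w1*s1 + w2*s2 = 26.8 + 21.3857
= 48.1857 m


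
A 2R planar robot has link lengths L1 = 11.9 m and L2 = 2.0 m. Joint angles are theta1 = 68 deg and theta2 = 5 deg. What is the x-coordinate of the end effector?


Convert angles to radians: theta1 = 1.1868, theta2 = 0.0873
x = L1*cos(theta1) + L2*cos(theta1+theta2)
x = 4.4578 + 0.5847
x = 5.0426


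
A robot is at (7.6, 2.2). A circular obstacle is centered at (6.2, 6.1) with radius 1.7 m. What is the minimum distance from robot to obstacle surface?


center_dist = sqrt((7.6-6.2)^2 + (2.2-6.1)^2)
= sqrt(1.96 + 15.21)
= 4.1437
min_dist = center_dist - radius = 4.1437 - 1.7 = 2.4437 m


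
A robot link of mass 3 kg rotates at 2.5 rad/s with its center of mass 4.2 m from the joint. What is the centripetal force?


F = m * omega^2 * r
= 3 * 2.5^2 * 4.2
= 3 * 6.25 * 4.2
= 78.75 N


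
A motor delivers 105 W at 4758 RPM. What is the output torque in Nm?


omega = 4758 * 2*pi/60 = 498.2566 rad/s
tau = P / omega = 105 / 498.2566
= 0.2107 Nm


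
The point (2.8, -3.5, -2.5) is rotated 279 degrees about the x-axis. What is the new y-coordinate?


Rotation about x-axis: y' = y*cos(theta) - z*sin(theta)
= -3.5 * 0.1564 - -2.5 * -0.9877
= -3.0167


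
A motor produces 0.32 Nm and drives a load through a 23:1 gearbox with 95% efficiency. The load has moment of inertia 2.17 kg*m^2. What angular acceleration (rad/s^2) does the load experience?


tau_out = tau_motor * N * eta
= 0.32 * 23 * 0.95 = 6.992 Nm
alpha = tau_out / I = 6.992 / 2.17
= 3.2221 rad/s^2


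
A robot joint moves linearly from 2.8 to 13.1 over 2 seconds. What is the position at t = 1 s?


s = t/T = 1/2 = 0.5
p(t) = p0 + (pf-p0)*s
= 2.8 + (13.1 - 2.8) * 0.5
= 7.95


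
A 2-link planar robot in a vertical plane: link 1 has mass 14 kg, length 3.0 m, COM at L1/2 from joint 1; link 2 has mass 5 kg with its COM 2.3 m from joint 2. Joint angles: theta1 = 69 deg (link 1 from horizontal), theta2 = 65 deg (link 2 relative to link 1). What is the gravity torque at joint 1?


Horizontal distance from joint 1 to link-1 COM:
  x_c1 = (L1/2)*cos(t1) = 1.5 * 0.3584 = 0.5376 m
Horizontal distance from joint 1 to link-2 COM:
  x_c2 = L1*cos(t1) + Lc2*cos(t1+t2)
       = 3.0*0.3584 + 2.3*-0.6947 = -0.5226 m
tau1 = m1*g*x_c1 + m2*g*x_c2
     = 14*9.81*0.5376 + 5*9.81*-0.5226
     = 73.8274 + -25.634
     = 48.1933 Nm


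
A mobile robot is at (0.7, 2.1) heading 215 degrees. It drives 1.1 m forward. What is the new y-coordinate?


y_new = y0 + d*sin(theta)
= 2.1 + 1.1*sin(215)
= 2.1 + -0.6309
= 1.4691


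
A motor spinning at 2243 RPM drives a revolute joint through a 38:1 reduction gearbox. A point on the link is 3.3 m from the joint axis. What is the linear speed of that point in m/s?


omega_motor = 2243 * 2*pi/60 = 234.8864 rad/s
omega_joint = omega_motor / 38 = 6.1812 rad/s
v = omega_joint * r = 6.1812 * 3.3
= 20.398 m/s


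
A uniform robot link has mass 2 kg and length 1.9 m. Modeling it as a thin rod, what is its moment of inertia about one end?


I = (1/3) * m * L^2
= (1/3) * 2 * 1.9^2
= 0.333333 * 2 * 3.61
= 2.4067 kg*m^2


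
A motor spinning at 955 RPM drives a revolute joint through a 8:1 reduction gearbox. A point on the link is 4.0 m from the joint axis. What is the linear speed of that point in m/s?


omega_motor = 955 * 2*pi/60 = 100.0074 rad/s
omega_joint = omega_motor / 8 = 12.5009 rad/s
v = omega_joint * r = 12.5009 * 4.0
= 50.0037 m/s


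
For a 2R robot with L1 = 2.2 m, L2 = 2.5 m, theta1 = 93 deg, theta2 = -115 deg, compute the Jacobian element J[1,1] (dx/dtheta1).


J[1,1] = -L1*sin(t1) - L2*sin(t1+t2)
= -2.2*sin(93) - 2.5*sin(-22)
= -1.2605


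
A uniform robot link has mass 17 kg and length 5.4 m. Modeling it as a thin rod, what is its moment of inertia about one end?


I = (1/3) * m * L^2
= (1/3) * 17 * 5.4^2
= 0.333333 * 17 * 29.16
= 165.24 kg*m^2


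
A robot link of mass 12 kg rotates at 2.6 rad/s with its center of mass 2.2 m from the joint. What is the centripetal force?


F = m * omega^2 * r
= 12 * 2.6^2 * 2.2
= 12 * 6.76 * 2.2
= 178.464 N


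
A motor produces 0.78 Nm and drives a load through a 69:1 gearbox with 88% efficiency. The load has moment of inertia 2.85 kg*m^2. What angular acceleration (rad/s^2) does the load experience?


tau_out = tau_motor * N * eta
= 0.78 * 69 * 0.88 = 47.3616 Nm
alpha = tau_out / I = 47.3616 / 2.85
= 16.6181 rad/s^2


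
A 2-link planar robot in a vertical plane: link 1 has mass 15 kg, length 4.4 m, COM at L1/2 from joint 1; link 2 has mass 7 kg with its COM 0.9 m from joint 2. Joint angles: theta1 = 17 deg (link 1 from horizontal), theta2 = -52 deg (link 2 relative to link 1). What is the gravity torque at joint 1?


Horizontal distance from joint 1 to link-1 COM:
  x_c1 = (L1/2)*cos(t1) = 2.2 * 0.9563 = 2.1039 m
Horizontal distance from joint 1 to link-2 COM:
  x_c2 = L1*cos(t1) + Lc2*cos(t1+t2)
       = 4.4*0.9563 + 0.9*0.8192 = 4.945 m
tau1 = m1*g*x_c1 + m2*g*x_c2
     = 15*9.81*2.1039 + 7*9.81*4.945
     = 309.5845 + 339.5716
     = 649.1562 Nm


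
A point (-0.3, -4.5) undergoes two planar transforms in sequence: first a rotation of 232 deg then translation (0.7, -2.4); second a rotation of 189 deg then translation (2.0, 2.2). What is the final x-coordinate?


After transform 1:
x1 = cos(232)*-0.3 - sin(232)*-4.5 + 0.7 = -2.6613
y1 = sin(232)*-0.3 + cos(232)*-4.5 + -2.4 = 0.6069
After transform 2:
x2 = cos(189)*-2.6613 - sin(189)*0.6069 + 2.0
= 4.7235


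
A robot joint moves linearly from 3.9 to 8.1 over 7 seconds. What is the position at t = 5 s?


s = t/T = 5/7 = 0.7143
p(t) = p0 + (pf-p0)*s
= 3.9 + (8.1 - 3.9) * 0.7143
= 6.9


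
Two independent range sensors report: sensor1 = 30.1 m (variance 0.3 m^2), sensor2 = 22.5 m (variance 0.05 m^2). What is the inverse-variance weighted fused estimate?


w1 = (1/var1) / (1/var1 + 1/var2)
   = 3.3333 / (3.3333 + 20.0) = 0.1429
w2 = 1 - w1 = 0.8571
fused = w1*s1 + w2*s2 = 4.3 + 19.2857
= 23.5857 m


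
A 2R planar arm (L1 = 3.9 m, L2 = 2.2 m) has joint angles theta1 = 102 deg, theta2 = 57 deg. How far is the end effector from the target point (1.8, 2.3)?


End effector via forward kinematics:
x = L1*cos(t1) + L2*cos(t1+t2) = -2.8647
y = L1*sin(t1) + L2*sin(t1+t2) = 4.6032
Distance to target:
d = sqrt((1.8 - -2.8647)^2 + (2.3 - 4.6032)^2)
= sqrt(21.7597 + 5.3047)
= 5.2023 m


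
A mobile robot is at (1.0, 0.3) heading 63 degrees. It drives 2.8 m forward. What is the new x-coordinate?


x_new = x0 + d*cos(theta)
= 1.0 + 2.8*cos(63)
= 1.0 + 1.2712
= 2.2712


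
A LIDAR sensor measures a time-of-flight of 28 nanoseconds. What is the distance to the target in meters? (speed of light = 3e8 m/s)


tof = 28 ns = 2.8e-08 s
dist = c * tof / 2
= 3e8 * 2.8e-08 / 2
= 4.2 m


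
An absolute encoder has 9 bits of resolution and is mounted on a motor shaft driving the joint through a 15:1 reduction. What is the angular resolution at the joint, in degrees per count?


counts = 2^9 = 512
effective counts at joint = 512 * 15 = 7680
resolution = 360 / 7680
= 0.0469 deg/count


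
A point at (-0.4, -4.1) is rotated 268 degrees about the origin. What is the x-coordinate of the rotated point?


x' = x*cos(theta) - y*sin(theta)
cos(268 deg) = -0.0349, sin(268 deg) = -0.9994
x' = -0.4 * -0.0349 - -4.1 * -0.9994
= 0.014 - 4.0975
= -4.0835


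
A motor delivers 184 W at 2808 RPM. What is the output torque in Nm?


omega = 2808 * 2*pi/60 = 294.0531 rad/s
tau = P / omega = 184 / 294.0531
= 0.6257 Nm


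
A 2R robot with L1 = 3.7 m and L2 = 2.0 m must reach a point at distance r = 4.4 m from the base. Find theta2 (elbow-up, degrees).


cos(theta2) = (r^2 - L1^2 - L2^2) / (2*L1*L2)
cos(theta2) = (19.36 - 13.69 - 4.0) / 14.8
cos(theta2) = 0.112838
theta2 = 83.5211 degrees


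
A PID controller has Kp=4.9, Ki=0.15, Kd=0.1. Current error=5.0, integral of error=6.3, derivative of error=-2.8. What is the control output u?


u = Kp*e + Ki*int(e) + Kd*de/dt
= 4.9*5.0 + 0.15*6.3 + 0.1*(-2.8)
= 24.5 + 0.945 + -0.28
= 25.165


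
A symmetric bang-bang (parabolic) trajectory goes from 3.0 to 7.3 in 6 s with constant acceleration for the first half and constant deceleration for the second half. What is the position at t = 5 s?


Symmetric rest-to-rest: each phase covers (pf-p0)/2 in time T/2. 0.5*a*(T/2)^2 = (pf-p0)/2 => a = 4*(pf-p0)/T^2
a = 4*(7.3-3.0)/6^2 = 0.4778
t = 5 is in the deceleration phase (t > T/2).
p = pf - 0.5*a*(T-t)^2 = 7.3 - 0.5*0.4778*1^2
= 7.0611


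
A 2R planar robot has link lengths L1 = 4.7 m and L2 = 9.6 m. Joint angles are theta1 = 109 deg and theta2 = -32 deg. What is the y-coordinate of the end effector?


Convert angles to radians: theta1 = 1.9024, theta2 = -0.5585
y = L1*sin(theta1) + L2*sin(theta1+theta2)
y = 4.4439 + 9.354
y = 13.7979


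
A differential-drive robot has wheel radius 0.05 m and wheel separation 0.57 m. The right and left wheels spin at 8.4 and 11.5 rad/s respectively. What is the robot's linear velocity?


vR = r*wR = 0.05*8.4 = 0.42 m/s
vL = r*wL = 0.05*11.5 = 0.575 m/s
v = (vR+vL)/2 = 0.4975 m/s
omega = (vR-vL)/L = -0.2719 rad/s
linear velocity = 0.4975 m/s


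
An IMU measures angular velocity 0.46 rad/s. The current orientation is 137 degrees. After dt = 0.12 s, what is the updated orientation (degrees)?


delta_theta = w * dt = 0.46 * 0.12 = 0.0552 rad
= 3.1627 deg
theta_new = 137 + 3.1627 = 140.1627 deg


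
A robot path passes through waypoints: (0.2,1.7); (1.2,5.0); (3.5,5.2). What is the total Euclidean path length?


Segment lengths:
  seg1 = sqrt((1.0)^2 + (3.3)^2) = 3.4482
  seg2 = sqrt((2.3)^2 + (0.2)^2) = 2.3087
Total = 5.7569


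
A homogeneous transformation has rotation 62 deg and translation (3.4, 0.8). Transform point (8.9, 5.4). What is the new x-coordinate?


x' = cos(theta)*px - sin(theta)*py + tx
= 0.4695*8.9 - 0.8829*5.4 + 3.4
= 2.8104


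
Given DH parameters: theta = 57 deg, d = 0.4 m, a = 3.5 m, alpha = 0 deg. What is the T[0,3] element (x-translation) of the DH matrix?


T[0,3] = a * cos(theta)
= 3.5 * cos(57 deg)
= 3.5 * 0.5446
= 1.9062


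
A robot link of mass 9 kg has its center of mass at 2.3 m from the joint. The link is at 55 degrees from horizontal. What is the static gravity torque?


tau = m*g*L*cos(angle)
= 9 * 9.81 * 2.3 * cos(55 deg)
= 9 * 9.81 * 2.3 * 0.5736
= 116.4744 Nm


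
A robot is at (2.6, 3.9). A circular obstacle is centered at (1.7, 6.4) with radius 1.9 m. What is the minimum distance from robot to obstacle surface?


center_dist = sqrt((2.6-1.7)^2 + (3.9-6.4)^2)
= sqrt(0.81 + 6.25)
= 2.6571
min_dist = center_dist - radius = 2.6571 - 1.9 = 0.7571 m


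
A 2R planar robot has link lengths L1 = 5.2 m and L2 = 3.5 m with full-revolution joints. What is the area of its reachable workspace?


r_max = L1 + L2 = 8.7 m
r_min = |L1 - L2| = 1.7 m
Area = pi*(r_max^2 - r_min^2)
= pi*(75.69 - 2.89)
= pi * 72.8
= 228.7079 m^2


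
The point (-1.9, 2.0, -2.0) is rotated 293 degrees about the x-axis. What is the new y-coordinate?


Rotation about x-axis: y' = y*cos(theta) - z*sin(theta)
= 2.0 * 0.3907 - -2.0 * -0.9205
= -1.0595


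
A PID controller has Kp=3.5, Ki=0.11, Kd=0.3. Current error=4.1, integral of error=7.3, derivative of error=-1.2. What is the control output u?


u = Kp*e + Ki*int(e) + Kd*de/dt
= 3.5*4.1 + 0.11*7.3 + 0.3*(-1.2)
= 14.35 + 0.803 + -0.36
= 14.793


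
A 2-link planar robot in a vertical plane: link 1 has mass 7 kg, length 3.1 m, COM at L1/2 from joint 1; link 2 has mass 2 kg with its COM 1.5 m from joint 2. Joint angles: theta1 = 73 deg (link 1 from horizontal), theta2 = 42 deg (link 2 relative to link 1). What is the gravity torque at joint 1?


Horizontal distance from joint 1 to link-1 COM:
  x_c1 = (L1/2)*cos(t1) = 1.55 * 0.2924 = 0.4532 m
Horizontal distance from joint 1 to link-2 COM:
  x_c2 = L1*cos(t1) + Lc2*cos(t1+t2)
       = 3.1*0.2924 + 1.5*-0.4226 = 0.2724 m
tau1 = m1*g*x_c1 + m2*g*x_c2
     = 7*9.81*0.4532 + 2*9.81*0.2724
     = 31.1196 + 5.345
     = 36.4646 Nm


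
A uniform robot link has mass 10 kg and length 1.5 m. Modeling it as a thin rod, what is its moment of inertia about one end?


I = (1/3) * m * L^2
= (1/3) * 10 * 1.5^2
= 0.333333 * 10 * 2.25
= 7.5 kg*m^2


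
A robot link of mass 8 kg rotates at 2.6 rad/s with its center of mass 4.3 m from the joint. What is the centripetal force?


F = m * omega^2 * r
= 8 * 2.6^2 * 4.3
= 8 * 6.76 * 4.3
= 232.544 N


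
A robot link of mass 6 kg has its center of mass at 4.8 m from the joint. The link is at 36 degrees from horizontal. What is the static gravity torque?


tau = m*g*L*cos(angle)
= 6 * 9.81 * 4.8 * cos(36 deg)
= 6 * 9.81 * 4.8 * 0.809
= 228.57 Nm


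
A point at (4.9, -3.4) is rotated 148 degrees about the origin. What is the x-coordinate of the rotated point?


x' = x*cos(theta) - y*sin(theta)
cos(148 deg) = -0.848, sin(148 deg) = 0.5299
x' = 4.9 * -0.848 - -3.4 * 0.5299
= -4.1554 - -1.8017
= -2.3537


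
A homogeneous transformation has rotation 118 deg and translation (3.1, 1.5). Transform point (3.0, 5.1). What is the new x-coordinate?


x' = cos(theta)*px - sin(theta)*py + tx
= -0.4695*3.0 - 0.8829*5.1 + 3.1
= -2.8114


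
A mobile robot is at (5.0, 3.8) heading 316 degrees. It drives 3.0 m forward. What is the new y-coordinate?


y_new = y0 + d*sin(theta)
= 3.8 + 3.0*sin(316)
= 3.8 + -2.084
= 1.716


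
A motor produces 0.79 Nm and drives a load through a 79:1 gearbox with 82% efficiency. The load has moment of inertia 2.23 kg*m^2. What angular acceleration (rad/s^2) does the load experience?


tau_out = tau_motor * N * eta
= 0.79 * 79 * 0.82 = 51.1762 Nm
alpha = tau_out / I = 51.1762 / 2.23
= 22.949 rad/s^2


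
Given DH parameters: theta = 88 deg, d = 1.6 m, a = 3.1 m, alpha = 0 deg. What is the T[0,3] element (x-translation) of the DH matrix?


T[0,3] = a * cos(theta)
= 3.1 * cos(88 deg)
= 3.1 * 0.0349
= 0.1082


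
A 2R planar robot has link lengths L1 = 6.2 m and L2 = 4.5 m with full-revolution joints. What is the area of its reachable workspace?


r_max = L1 + L2 = 10.7 m
r_min = |L1 - L2| = 1.7 m
Area = pi*(r_max^2 - r_min^2)
= pi*(114.49 - 2.89)
= pi * 111.6
= 350.6017 m^2


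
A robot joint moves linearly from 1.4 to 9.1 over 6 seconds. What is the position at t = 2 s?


s = t/T = 2/6 = 0.3333
p(t) = p0 + (pf-p0)*s
= 1.4 + (9.1 - 1.4) * 0.3333
= 3.9667


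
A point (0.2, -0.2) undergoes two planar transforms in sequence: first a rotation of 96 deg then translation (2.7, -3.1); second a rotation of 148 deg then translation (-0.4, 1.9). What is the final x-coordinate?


After transform 1:
x1 = cos(96)*0.2 - sin(96)*-0.2 + 2.7 = 2.878
y1 = sin(96)*0.2 + cos(96)*-0.2 + -3.1 = -2.8802
After transform 2:
x2 = cos(148)*2.878 - sin(148)*-2.8802 + -0.4
= -1.3144


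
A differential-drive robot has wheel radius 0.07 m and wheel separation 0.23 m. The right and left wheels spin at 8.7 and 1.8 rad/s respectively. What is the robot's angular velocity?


vR = r*wR = 0.07*8.7 = 0.609 m/s
vL = r*wL = 0.07*1.8 = 0.126 m/s
v = (vR+vL)/2 = 0.3675 m/s
omega = (vR-vL)/L = 2.1 rad/s
angular velocity = 2.1 rad/s


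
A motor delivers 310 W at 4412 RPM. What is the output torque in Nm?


omega = 4412 * 2*pi/60 = 462.0236 rad/s
tau = P / omega = 310 / 462.0236
= 0.671 Nm


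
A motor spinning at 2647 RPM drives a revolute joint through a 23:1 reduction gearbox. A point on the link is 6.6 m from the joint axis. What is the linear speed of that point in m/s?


omega_motor = 2647 * 2*pi/60 = 277.1932 rad/s
omega_joint = omega_motor / 23 = 12.0519 rad/s
v = omega_joint * r = 12.0519 * 6.6
= 79.5424 m/s


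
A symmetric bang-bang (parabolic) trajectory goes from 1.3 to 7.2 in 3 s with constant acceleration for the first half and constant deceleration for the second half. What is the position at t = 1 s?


Symmetric rest-to-rest: each phase covers (pf-p0)/2 in time T/2. 0.5*a*(T/2)^2 = (pf-p0)/2 => a = 4*(pf-p0)/T^2
a = 4*(7.2-1.3)/3^2 = 2.6222
t = 1 is in the acceleration phase (t <= T/2).
p = p0 + 0.5*a*t^2 = 1.3 + 0.5*2.6222*1^2
= 2.6111


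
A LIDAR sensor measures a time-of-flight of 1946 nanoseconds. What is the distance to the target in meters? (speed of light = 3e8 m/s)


tof = 1946 ns = 1.946e-06 s
dist = c * tof / 2
= 3e8 * 1.946e-06 / 2
= 291.9 m


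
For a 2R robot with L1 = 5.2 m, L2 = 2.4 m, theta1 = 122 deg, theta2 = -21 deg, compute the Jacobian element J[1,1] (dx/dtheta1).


J[1,1] = -L1*sin(t1) - L2*sin(t1+t2)
= -5.2*sin(122) - 2.4*sin(101)
= -6.7658


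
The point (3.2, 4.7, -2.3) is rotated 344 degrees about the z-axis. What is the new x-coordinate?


Rotation about z-axis: x' = x*cos(theta) - y*sin(theta)
= 3.2 * 0.9613 - 4.7 * -0.2756
= 4.3715


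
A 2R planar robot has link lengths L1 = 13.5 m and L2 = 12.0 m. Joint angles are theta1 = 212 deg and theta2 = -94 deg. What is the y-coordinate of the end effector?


Convert angles to radians: theta1 = 3.7001, theta2 = -1.6406
y = L1*sin(theta1) + L2*sin(theta1+theta2)
y = -7.1539 + 10.5954
y = 3.4415


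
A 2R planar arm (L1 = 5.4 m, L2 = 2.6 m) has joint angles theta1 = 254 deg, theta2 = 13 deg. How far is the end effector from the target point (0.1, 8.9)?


End effector via forward kinematics:
x = L1*cos(t1) + L2*cos(t1+t2) = -1.6245
y = L1*sin(t1) + L2*sin(t1+t2) = -7.7872
Distance to target:
d = sqrt((0.1 - -1.6245)^2 + (8.9 - -7.7872)^2)
= sqrt(2.974 + 278.4643)
= 16.7761 m


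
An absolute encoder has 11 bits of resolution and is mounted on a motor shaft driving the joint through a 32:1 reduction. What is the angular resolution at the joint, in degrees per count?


counts = 2^11 = 2048
effective counts at joint = 2048 * 32 = 65536
resolution = 360 / 65536
= 0.0055 deg/count


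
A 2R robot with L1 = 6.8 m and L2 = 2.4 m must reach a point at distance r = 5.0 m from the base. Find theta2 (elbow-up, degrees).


cos(theta2) = (r^2 - L1^2 - L2^2) / (2*L1*L2)
cos(theta2) = (25.0 - 46.24 - 5.76) / 32.64
cos(theta2) = -0.827206
theta2 = 145.8128 degrees


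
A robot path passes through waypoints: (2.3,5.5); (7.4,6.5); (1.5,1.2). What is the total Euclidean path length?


Segment lengths:
  seg1 = sqrt((5.1)^2 + (1.0)^2) = 5.1971
  seg2 = sqrt((-5.9)^2 + (-5.3)^2) = 7.931
Total = 13.1281


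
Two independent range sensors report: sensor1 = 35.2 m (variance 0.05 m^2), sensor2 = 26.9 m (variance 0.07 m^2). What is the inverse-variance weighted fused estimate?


w1 = (1/var1) / (1/var1 + 1/var2)
   = 20.0 / (20.0 + 14.2857) = 0.5833
w2 = 1 - w1 = 0.4167
fused = w1*s1 + w2*s2 = 20.5333 + 11.2083
= 31.7417 m


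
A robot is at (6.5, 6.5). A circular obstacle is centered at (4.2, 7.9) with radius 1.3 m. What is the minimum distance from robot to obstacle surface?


center_dist = sqrt((6.5-4.2)^2 + (6.5-7.9)^2)
= sqrt(5.29 + 1.96)
= 2.6926
min_dist = center_dist - radius = 2.6926 - 1.3 = 1.3926 m


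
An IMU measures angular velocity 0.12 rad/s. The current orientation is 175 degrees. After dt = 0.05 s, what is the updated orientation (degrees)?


delta_theta = w * dt = 0.12 * 0.05 = 0.006 rad
= 0.3438 deg
theta_new = 175 + 0.3438 = 175.3438 deg


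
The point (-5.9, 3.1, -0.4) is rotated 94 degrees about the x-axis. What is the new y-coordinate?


Rotation about x-axis: y' = y*cos(theta) - z*sin(theta)
= 3.1 * -0.0698 - -0.4 * 0.9976
= 0.1828


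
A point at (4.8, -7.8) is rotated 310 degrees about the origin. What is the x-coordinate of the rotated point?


x' = x*cos(theta) - y*sin(theta)
cos(310 deg) = 0.6428, sin(310 deg) = -0.766
x' = 4.8 * 0.6428 - -7.8 * -0.766
= 3.0854 - 5.9751
= -2.8898


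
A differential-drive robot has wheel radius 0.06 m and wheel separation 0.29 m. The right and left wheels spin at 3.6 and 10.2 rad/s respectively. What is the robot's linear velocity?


vR = r*wR = 0.06*3.6 = 0.216 m/s
vL = r*wL = 0.06*10.2 = 0.612 m/s
v = (vR+vL)/2 = 0.414 m/s
omega = (vR-vL)/L = -1.3655 rad/s
linear velocity = 0.414 m/s


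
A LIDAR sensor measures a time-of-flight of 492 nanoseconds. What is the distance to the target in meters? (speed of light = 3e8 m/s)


tof = 492 ns = 4.92e-07 s
dist = c * tof / 2
= 3e8 * 4.92e-07 / 2
= 73.8 m


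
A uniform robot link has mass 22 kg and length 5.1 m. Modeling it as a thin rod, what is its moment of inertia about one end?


I = (1/3) * m * L^2
= (1/3) * 22 * 5.1^2
= 0.333333 * 22 * 26.01
= 190.74 kg*m^2


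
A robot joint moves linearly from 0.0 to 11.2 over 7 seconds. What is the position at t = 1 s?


s = t/T = 1/7 = 0.1429
p(t) = p0 + (pf-p0)*s
= 0.0 + (11.2 - 0.0) * 0.1429
= 1.6


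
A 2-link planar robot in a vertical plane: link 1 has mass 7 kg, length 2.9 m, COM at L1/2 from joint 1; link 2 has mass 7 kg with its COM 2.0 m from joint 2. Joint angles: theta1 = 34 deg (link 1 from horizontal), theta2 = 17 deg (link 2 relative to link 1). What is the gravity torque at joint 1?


Horizontal distance from joint 1 to link-1 COM:
  x_c1 = (L1/2)*cos(t1) = 1.45 * 0.829 = 1.2021 m
Horizontal distance from joint 1 to link-2 COM:
  x_c2 = L1*cos(t1) + Lc2*cos(t1+t2)
       = 2.9*0.829 + 2.0*0.6293 = 3.6628 m
tau1 = m1*g*x_c1 + m2*g*x_c2
     = 7*9.81*1.2021 + 7*9.81*3.6628
     = 82.5485 + 251.5279
     = 334.0764 Nm


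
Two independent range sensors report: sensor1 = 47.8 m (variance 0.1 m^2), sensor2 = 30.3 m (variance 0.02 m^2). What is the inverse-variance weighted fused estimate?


w1 = (1/var1) / (1/var1 + 1/var2)
   = 10.0 / (10.0 + 50.0) = 0.1667
w2 = 1 - w1 = 0.8333
fused = w1*s1 + w2*s2 = 7.9667 + 25.25
= 33.2167 m


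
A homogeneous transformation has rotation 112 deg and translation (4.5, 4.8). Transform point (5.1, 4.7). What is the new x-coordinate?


x' = cos(theta)*px - sin(theta)*py + tx
= -0.3746*5.1 - 0.9272*4.7 + 4.5
= -1.7683


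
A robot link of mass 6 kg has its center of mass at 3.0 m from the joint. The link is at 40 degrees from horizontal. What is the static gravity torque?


tau = m*g*L*cos(angle)
= 6 * 9.81 * 3.0 * cos(40 deg)
= 6 * 9.81 * 3.0 * 0.766
= 135.2681 Nm


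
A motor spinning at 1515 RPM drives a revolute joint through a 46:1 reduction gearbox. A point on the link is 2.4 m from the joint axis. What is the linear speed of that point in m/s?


omega_motor = 1515 * 2*pi/60 = 158.6504 rad/s
omega_joint = omega_motor / 46 = 3.4489 rad/s
v = omega_joint * r = 3.4489 * 2.4
= 8.2774 m/s


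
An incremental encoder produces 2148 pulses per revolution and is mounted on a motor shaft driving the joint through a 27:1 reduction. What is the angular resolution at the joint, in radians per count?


counts per rev = 2148
effective counts at joint = 2148 * 27 = 57996
resolution = 2*pi / 57996
= 1.0834e-04 rad/count


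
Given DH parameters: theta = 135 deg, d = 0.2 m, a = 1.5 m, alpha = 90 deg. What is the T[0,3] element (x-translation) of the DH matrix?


T[0,3] = a * cos(theta)
= 1.5 * cos(135 deg)
= 1.5 * -0.7071
= -1.0607


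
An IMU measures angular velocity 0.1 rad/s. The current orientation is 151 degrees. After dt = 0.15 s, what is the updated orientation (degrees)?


delta_theta = w * dt = 0.1 * 0.15 = 0.015 rad
= 0.8594 deg
theta_new = 151 + 0.8594 = 151.8594 deg


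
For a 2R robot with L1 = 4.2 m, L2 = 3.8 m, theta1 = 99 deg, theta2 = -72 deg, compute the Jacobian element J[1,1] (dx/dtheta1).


J[1,1] = -L1*sin(t1) - L2*sin(t1+t2)
= -4.2*sin(99) - 3.8*sin(27)
= -5.8735


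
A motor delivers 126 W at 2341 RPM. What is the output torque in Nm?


omega = 2341 * 2*pi/60 = 245.1489 rad/s
tau = P / omega = 126 / 245.1489
= 0.514 Nm


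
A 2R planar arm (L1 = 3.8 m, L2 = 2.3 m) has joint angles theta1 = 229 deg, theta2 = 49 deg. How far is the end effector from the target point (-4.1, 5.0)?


End effector via forward kinematics:
x = L1*cos(t1) + L2*cos(t1+t2) = -2.1729
y = L1*sin(t1) + L2*sin(t1+t2) = -5.1455
Distance to target:
d = sqrt((-4.1 - -2.1729)^2 + (5.0 - -5.1455)^2)
= sqrt(3.7136 + 102.9314)
= 10.3269 m


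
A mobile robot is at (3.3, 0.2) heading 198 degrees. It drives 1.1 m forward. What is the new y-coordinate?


y_new = y0 + d*sin(theta)
= 0.2 + 1.1*sin(198)
= 0.2 + -0.3399
= -0.1399


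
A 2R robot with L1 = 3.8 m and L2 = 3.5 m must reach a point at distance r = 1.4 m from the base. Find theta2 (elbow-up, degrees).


cos(theta2) = (r^2 - L1^2 - L2^2) / (2*L1*L2)
cos(theta2) = (1.96 - 14.44 - 12.25) / 26.6
cos(theta2) = -0.929699
theta2 = 158.388 degrees


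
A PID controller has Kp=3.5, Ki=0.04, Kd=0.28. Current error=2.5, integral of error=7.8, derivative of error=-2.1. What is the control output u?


u = Kp*e + Ki*int(e) + Kd*de/dt
= 3.5*2.5 + 0.04*7.8 + 0.28*(-2.1)
= 8.75 + 0.312 + -0.588
= 8.474


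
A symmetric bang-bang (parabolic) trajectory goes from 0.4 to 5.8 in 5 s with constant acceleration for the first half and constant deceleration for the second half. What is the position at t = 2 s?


Symmetric rest-to-rest: each phase covers (pf-p0)/2 in time T/2. 0.5*a*(T/2)^2 = (pf-p0)/2 => a = 4*(pf-p0)/T^2
a = 4*(5.8-0.4)/5^2 = 0.864
t = 2 is in the acceleration phase (t <= T/2).
p = p0 + 0.5*a*t^2 = 0.4 + 0.5*0.864*2^2
= 2.128


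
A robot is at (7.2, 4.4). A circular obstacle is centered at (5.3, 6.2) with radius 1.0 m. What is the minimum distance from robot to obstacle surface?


center_dist = sqrt((7.2-5.3)^2 + (4.4-6.2)^2)
= sqrt(3.61 + 3.24)
= 2.6173
min_dist = center_dist - radius = 2.6173 - 1.0 = 1.6173 m


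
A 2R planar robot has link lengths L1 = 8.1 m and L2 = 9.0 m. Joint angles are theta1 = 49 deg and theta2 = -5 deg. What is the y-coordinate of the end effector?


Convert angles to radians: theta1 = 0.8552, theta2 = -0.0873
y = L1*sin(theta1) + L2*sin(theta1+theta2)
y = 6.1131 + 6.2519
y = 12.3651


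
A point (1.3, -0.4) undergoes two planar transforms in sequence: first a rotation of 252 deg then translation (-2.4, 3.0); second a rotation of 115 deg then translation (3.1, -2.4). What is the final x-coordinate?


After transform 1:
x1 = cos(252)*1.3 - sin(252)*-0.4 + -2.4 = -3.1821
y1 = sin(252)*1.3 + cos(252)*-0.4 + 3.0 = 1.8872
After transform 2:
x2 = cos(115)*-3.1821 - sin(115)*1.8872 + 3.1
= 2.7344


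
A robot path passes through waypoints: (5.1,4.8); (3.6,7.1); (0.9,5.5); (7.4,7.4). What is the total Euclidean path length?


Segment lengths:
  seg1 = sqrt((-1.5)^2 + (2.3)^2) = 2.7459
  seg2 = sqrt((-2.7)^2 + (-1.6)^2) = 3.1385
  seg3 = sqrt((6.5)^2 + (1.9)^2) = 6.772
Total = 12.6564


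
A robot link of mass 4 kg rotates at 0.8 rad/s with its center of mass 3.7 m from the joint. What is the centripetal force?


F = m * omega^2 * r
= 4 * 0.8^2 * 3.7
= 4 * 0.64 * 3.7
= 9.472 N


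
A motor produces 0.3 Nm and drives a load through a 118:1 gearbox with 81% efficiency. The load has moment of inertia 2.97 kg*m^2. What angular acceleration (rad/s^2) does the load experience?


tau_out = tau_motor * N * eta
= 0.3 * 118 * 0.81 = 28.674 Nm
alpha = tau_out / I = 28.674 / 2.97
= 9.6545 rad/s^2


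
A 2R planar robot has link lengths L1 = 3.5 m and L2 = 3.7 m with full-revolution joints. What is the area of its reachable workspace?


r_max = L1 + L2 = 7.2 m
r_min = |L1 - L2| = 0.2 m
Area = pi*(r_max^2 - r_min^2)
= pi*(51.84 - 0.04)
= pi * 51.8
= 162.7345 m^2


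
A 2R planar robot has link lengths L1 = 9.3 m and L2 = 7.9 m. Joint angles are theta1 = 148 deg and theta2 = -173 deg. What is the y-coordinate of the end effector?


Convert angles to radians: theta1 = 2.5831, theta2 = -3.0194
y = L1*sin(theta1) + L2*sin(theta1+theta2)
y = 4.9282 + -3.3387
y = 1.5896


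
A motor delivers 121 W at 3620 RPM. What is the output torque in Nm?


omega = 3620 * 2*pi/60 = 379.0855 rad/s
tau = P / omega = 121 / 379.0855
= 0.3192 Nm


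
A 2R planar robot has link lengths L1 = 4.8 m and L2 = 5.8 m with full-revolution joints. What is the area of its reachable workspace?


r_max = L1 + L2 = 10.6 m
r_min = |L1 - L2| = 1.0 m
Area = pi*(r_max^2 - r_min^2)
= pi*(112.36 - 1.0)
= pi * 111.36
= 349.8478 m^2


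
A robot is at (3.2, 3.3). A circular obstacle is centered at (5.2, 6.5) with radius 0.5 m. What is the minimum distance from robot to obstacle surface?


center_dist = sqrt((3.2-5.2)^2 + (3.3-6.5)^2)
= sqrt(4.0 + 10.24)
= 3.7736
min_dist = center_dist - radius = 3.7736 - 0.5 = 3.2736 m


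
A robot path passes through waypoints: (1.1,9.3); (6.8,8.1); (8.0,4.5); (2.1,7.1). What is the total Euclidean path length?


Segment lengths:
  seg1 = sqrt((5.7)^2 + (-1.2)^2) = 5.8249
  seg2 = sqrt((1.2)^2 + (-3.6)^2) = 3.7947
  seg3 = sqrt((-5.9)^2 + (2.6)^2) = 6.4475
Total = 16.0672


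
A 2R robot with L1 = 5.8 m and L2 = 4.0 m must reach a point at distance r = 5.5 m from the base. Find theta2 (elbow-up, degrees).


cos(theta2) = (r^2 - L1^2 - L2^2) / (2*L1*L2)
cos(theta2) = (30.25 - 33.64 - 16.0) / 46.4
cos(theta2) = -0.417888
theta2 = 114.7013 degrees


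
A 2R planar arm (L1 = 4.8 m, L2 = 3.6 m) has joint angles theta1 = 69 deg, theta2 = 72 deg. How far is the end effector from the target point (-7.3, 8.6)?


End effector via forward kinematics:
x = L1*cos(t1) + L2*cos(t1+t2) = -1.0776
y = L1*sin(t1) + L2*sin(t1+t2) = 6.7467
Distance to target:
d = sqrt((-7.3 - -1.0776)^2 + (8.6 - 6.7467)^2)
= sqrt(38.7188 + 3.4346)
= 6.4926 m


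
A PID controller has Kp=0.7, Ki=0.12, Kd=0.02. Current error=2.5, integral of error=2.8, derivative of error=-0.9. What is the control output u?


u = Kp*e + Ki*int(e) + Kd*de/dt
= 0.7*2.5 + 0.12*2.8 + 0.02*(-0.9)
= 1.75 + 0.336 + -0.018
= 2.068


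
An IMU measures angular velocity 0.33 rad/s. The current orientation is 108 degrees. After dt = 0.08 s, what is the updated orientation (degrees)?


delta_theta = w * dt = 0.33 * 0.08 = 0.0264 rad
= 1.5126 deg
theta_new = 108 + 1.5126 = 109.5126 deg


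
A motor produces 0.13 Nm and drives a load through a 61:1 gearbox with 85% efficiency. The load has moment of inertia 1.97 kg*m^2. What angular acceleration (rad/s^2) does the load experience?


tau_out = tau_motor * N * eta
= 0.13 * 61 * 0.85 = 6.7405 Nm
alpha = tau_out / I = 6.7405 / 1.97
= 3.4216 rad/s^2


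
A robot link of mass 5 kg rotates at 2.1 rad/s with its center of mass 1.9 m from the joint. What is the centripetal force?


F = m * omega^2 * r
= 5 * 2.1^2 * 1.9
= 5 * 4.41 * 1.9
= 41.895 N
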